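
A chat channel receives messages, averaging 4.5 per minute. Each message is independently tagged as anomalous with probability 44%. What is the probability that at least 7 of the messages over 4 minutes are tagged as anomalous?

Thinning: the messages that are tagged as anomalous themselves form a Poisson process with rate 0.44 × 4.5 = 1.98 per minute.
Over the interval, μ = 1.98 × 4 = 7.92 (4 minutes).
P(N ≥ 7) = 1 − P(N ≤ 6) ≈ 0.6768.

0.6768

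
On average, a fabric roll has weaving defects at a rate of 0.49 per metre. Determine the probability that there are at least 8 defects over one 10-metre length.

0.1231

Over the interval, μ = 0.49 × 10 = 4.9 (a 10-metre length = 10 metres).
P(N ≥ 8) = 1 − P(N ≤ 7) = 1 − Σ_{j=0}^{7} e^(−μ) μ^j/j! ≈ 0.1231.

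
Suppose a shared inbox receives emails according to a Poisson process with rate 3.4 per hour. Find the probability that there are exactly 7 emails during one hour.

0.0348

With mean μ = 3.4 per hour,
P(N = 7) = e^(−μ) μ^7/7! = e^(−3.4) · 3.4^7/5040 ≈ 0.0348.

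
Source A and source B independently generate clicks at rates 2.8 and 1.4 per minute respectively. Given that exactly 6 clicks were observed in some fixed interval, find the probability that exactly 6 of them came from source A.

0.0878

Given the total, each event is independently from source A with probability p = λ_A/(λ_A+λ_B) = 2.8/4.2 ≈ 0.6667.
So K ~ Binomial(6, 2.8/4.2): P(K = 6) = C(6,6) · (2.8/4.2)^6 · (1.4/4.2)^0 ≈ 0.0878.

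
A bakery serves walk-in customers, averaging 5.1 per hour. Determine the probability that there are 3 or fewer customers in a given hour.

0.2513

With mean μ = 5.1 per hour,
P(N ≤ 3) = Σ_{j=0}^{3} e^(−μ) μ^j/j! ≈ 0.2513.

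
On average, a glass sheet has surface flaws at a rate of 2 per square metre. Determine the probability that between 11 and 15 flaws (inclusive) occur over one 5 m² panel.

Over the interval, μ = 2 × 5 = 10 (a 5 m² panel = 5 square metres).
P(11 ≤ N ≤ 15) = Σ_{j=11}^{15} e^(−10) · 10^j/j! ≈ 0.3682.

0.3682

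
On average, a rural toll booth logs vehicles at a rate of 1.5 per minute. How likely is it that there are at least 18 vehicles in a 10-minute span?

0.2511

Over the interval, μ = 1.5 × 10 = 15 (a 10-minute span = 10 minutes).
P(N ≥ 18) = 1 − P(N ≤ 17) = 1 − Σ_{j=0}^{17} e^(−μ) μ^j/j! ≈ 0.2511.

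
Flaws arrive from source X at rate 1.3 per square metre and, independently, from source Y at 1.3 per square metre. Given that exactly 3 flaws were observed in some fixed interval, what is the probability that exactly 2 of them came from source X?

0.3750

Given the total, each event is independently from source X with probability p = λ_X/(λ_X+λ_Y) = 1.3/2.6 = 0.5000.
So K ~ Binomial(3, 1.3/2.6): P(K = 2) = C(3,2) · (1.3/2.6)^2 · (1.3/2.6)^1 ≈ 0.3750.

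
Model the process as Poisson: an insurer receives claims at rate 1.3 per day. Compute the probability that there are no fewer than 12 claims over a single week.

0.2068

Over the interval, μ = 1.3 × 7 = 9.1 (a week = 7 days).
P(N ≥ 12) = 1 − P(N ≤ 11) = 1 − Σ_{j=0}^{11} e^(−μ) μ^j/j! ≈ 0.2068.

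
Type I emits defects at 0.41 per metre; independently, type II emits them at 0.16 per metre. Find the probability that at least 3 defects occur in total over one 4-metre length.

Independent Poisson processes superpose: combined rate λ = 0.41 + 0.16 = 0.57 per metre.
Over the interval, μ = 0.57 × 4 = 2.28 (a 4-metre length = 4 metres).
P(N ≥ 3) = 1 − P(N ≤ 2) ≈ 0.3987.

0.3987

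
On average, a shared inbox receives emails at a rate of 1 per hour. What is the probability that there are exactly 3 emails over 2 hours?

Over the interval, μ = 1 × 2 = 2 (2 hours).
P(N = 3) = e^(−μ) μ^3/3! = e^(−2) · 2^3/6 ≈ 0.1804.

0.1804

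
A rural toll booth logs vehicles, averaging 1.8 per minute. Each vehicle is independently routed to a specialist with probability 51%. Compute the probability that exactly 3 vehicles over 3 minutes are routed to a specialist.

Thinning: the vehicles that are routed to a specialist themselves form a Poisson process with rate 0.51 × 1.8 = 0.918 per minute.
Over the interval, μ = 0.918 × 3 = 2.754 (3 minutes).
P(N = 3) = e^(−2.754) · 2.754^3/3! ≈ 0.2217.

0.2217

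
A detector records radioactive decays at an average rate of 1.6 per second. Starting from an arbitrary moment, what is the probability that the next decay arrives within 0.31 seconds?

0.3910

Inter-arrival times are exponential with rate λ = 1.6 per second.
P(T ≤ 0.31) = 1 − e^(−λt) = 1 − e^(−1.6 × 0.31) = 1 − e^(−0.496) ≈ 0.3910.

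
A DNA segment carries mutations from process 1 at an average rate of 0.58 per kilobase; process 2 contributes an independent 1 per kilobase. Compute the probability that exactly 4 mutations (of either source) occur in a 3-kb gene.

Independent Poisson processes superpose: combined rate λ = 0.58 + 1 = 1.58 per kilobase.
Over the interval, μ = 1.58 × 3 = 4.74 (a 3-kb gene = 3 kilobases).
P(N = 4) = e^(−4.74) · 4.74^4/4! ≈ 0.1838.

0.1838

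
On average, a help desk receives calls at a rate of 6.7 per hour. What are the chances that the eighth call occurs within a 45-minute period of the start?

Over the interval, μ = 6.7 × 0.75 = 5.025 (a 45-minute period = 0.75 hours).
The eighth arrival falls in the interval iff at least 8 events occur there: P(S_8 ≤ t) = P(N ≥ 8) = 1 − P(N ≤ 7) ≈ 0.1360.

0.1360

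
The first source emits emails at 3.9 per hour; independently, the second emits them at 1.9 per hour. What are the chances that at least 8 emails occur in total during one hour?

Independent Poisson processes superpose: combined rate λ = 3.9 + 1.9 = 5.8 per hour.
So μ = 5.8.
P(N ≥ 8) = 1 − P(N ≤ 7) ≈ 0.2290.

0.2290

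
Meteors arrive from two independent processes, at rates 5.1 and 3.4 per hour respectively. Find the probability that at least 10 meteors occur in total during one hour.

0.3470

Independent Poisson processes superpose: combined rate λ = 5.1 + 3.4 = 8.5 per hour.
So μ = 8.5.
P(N ≥ 10) = 1 − P(N ≤ 9) ≈ 0.3470.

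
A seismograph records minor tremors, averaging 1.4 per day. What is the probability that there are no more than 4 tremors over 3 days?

0.5898

Over the interval, μ = 1.4 × 3 = 4.2 (3 days).
P(N ≤ 4) = Σ_{j=0}^{4} e^(−μ) μ^j/j! ≈ 0.5898.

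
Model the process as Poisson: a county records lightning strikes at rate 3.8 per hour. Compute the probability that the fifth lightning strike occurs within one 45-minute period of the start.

Over the interval, μ = 3.8 × 0.75 = 2.85 (a 45-minute period = 0.75 hours).
The fifth arrival falls in the interval iff at least 5 events occur there: P(S_5 ≤ t) = P(N ≥ 5) = 1 − P(N ≤ 4) ≈ 0.1602.

0.1602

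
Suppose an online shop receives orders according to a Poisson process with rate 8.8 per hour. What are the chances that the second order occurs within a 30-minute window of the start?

Over the interval, μ = 8.8 × 0.5 = 4.4 (a 30-minute window = 0.5 hours).
The second arrival falls in the interval iff at least 2 events occur there: P(S_2 ≤ t) = P(N ≥ 2) = 1 − P(N ≤ 1) ≈ 0.9337.

0.9337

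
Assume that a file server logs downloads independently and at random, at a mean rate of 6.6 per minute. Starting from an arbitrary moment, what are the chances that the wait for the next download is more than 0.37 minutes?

The wait for the next event is exponential with rate λ = 6.6 per minute.
P(T > 0.37) = e^(−λt) = e^(−6.6 × 0.37) = e^(−2.442) ≈ 0.0870.

0.0870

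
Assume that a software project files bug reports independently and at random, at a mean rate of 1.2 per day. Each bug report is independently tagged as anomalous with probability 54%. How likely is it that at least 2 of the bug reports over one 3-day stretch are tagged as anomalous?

Thinning: the bug reports that are tagged as anomalous themselves form a Poisson process with rate 0.54 × 1.2 = 0.648 per day.
Over the interval, μ = 0.648 × 3 = 1.944 (a 3-day stretch = 3 days).
P(N ≥ 2) = 1 − P(N ≤ 1) ≈ 0.5786.

0.5786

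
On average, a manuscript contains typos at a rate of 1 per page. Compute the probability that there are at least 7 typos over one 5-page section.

0.2378

Over the interval, μ = 1 × 5 = 5 (a 5-page section = 5 pages).
P(N ≥ 7) = 1 − P(N ≤ 6) = 1 − Σ_{j=0}^{6} e^(−μ) μ^j/j! ≈ 0.2378.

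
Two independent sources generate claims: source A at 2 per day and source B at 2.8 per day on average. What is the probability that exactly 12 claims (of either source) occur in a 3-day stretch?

0.0925

Independent Poisson processes superpose: combined rate λ = 2 + 2.8 = 4.8 per day.
Over the interval, μ = 4.8 × 3 = 14.4 (a 3-day stretch = 3 days).
P(N = 12) = e^(−14.4) · 14.4^12/12! ≈ 0.0925.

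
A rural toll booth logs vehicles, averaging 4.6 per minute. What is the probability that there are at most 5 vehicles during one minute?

0.6858

With mean μ = 4.6 per minute,
P(N ≤ 5) = Σ_{j=0}^{5} e^(−μ) μ^j/j! ≈ 0.6858.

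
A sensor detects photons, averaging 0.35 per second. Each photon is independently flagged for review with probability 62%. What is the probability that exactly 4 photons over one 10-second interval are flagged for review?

Thinning: the photons that are flagged for review themselves form a Poisson process with rate 0.62 × 0.35 = 0.217 per second.
Over the interval, μ = 0.217 × 10 = 2.17 (a 10-second interval = 10 seconds).
P(N = 4) = e^(−2.17) · 2.17^4/4! ≈ 0.1055.

0.1055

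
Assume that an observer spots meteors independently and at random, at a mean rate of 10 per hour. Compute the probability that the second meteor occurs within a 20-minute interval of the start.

0.8454

Over the interval, μ = 10 × 1/3 ≈ 3.33333 (a 20-minute interval = 1/3 hours).
The second arrival falls in the interval iff at least 2 events occur there: P(S_2 ≤ t) = P(N ≥ 2) = 1 − P(N ≤ 1) ≈ 0.8454.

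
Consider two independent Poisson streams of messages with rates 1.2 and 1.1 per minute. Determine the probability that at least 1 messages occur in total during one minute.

0.8997

Independent Poisson processes superpose: combined rate λ = 1.2 + 1.1 = 2.3 per minute.
So μ = 2.3.
P(N ≥ 1) = 1 − P(N ≤ 0) ≈ 0.8997.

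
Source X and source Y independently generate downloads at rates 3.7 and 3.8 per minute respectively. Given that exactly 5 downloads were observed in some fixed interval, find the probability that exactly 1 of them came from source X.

0.1626

Given the total, each event is independently from source X with probability p = λ_X/(λ_X+λ_Y) = 3.7/7.5 ≈ 0.4933.
So K ~ Binomial(5, 3.7/7.5): P(K = 1) = C(5,1) · (3.7/7.5)^1 · (3.8/7.5)^4 ≈ 0.1626.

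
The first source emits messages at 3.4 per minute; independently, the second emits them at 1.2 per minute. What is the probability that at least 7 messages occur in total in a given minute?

0.1820

Independent Poisson processes superpose: combined rate λ = 3.4 + 1.2 = 4.6 per minute.
So μ = 4.6.
P(N ≥ 7) = 1 − P(N ≤ 6) ≈ 0.1820.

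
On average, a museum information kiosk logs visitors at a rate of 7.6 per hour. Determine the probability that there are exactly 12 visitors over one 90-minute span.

Over the interval, μ = 7.6 × 1.5 = 11.4 (a 90-minute span = 1.5 hours).
P(N = 12) = e^(−μ) μ^12/12! = e^(−11.4) · 11.4^12/479001600 ≈ 0.1126.

0.1126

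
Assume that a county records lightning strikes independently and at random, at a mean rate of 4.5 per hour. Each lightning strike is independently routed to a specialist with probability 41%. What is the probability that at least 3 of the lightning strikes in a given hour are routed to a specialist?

0.2815

Thinning: the lightning strikes that are routed to a specialist themselves form a Poisson process with rate 0.41 × 4.5 = 1.845 per hour.
So μ = 1.845.
P(N ≥ 3) = 1 − P(N ≤ 2) ≈ 0.2815.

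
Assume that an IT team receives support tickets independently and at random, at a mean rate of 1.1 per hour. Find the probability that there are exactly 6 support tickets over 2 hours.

0.0174

Over the interval, μ = 1.1 × 2 = 2.2 (2 hours).
P(N = 6) = e^(−μ) μ^6/6! = e^(−2.2) · 2.2^6/720 ≈ 0.0174.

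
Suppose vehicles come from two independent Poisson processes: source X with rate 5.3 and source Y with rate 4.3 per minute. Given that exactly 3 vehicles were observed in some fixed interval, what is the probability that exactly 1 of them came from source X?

Given the total, each event is independently from source X with probability p = λ_X/(λ_X+λ_Y) = 5.3/9.6 ≈ 0.5521.
So K ~ Binomial(3, 5.3/9.6): P(K = 1) = C(3,1) · (5.3/9.6)^1 · (4.3/9.6)^2 ≈ 0.3323.

0.3323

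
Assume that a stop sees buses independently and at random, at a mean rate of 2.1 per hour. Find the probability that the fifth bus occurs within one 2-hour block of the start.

0.4102

Over the interval, μ = 2.1 × 2 = 4.2 (a 2-hour block = 2 hours).
The fifth arrival falls in the interval iff at least 5 events occur there: P(S_5 ≤ t) = P(N ≥ 5) = 1 − P(N ≤ 4) ≈ 0.4102.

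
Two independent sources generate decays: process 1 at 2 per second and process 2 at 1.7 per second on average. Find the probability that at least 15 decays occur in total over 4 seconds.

0.5137

Independent Poisson processes superpose: combined rate λ = 2 + 1.7 = 3.7 per second.
Over the interval, μ = 3.7 × 4 = 14.8 (4 seconds).
P(N ≥ 15) = 1 − P(N ≤ 14) ≈ 0.5137.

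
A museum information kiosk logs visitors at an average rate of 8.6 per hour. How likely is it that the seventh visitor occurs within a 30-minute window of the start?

Over the interval, μ = 8.6 × 0.5 = 4.3 (a 30-minute window = 0.5 hours).
The seventh arrival falls in the interval iff at least 7 events occur there: P(S_7 ≤ t) = P(N ≥ 7) = 1 − P(N ≤ 6) ≈ 0.1442.

0.1442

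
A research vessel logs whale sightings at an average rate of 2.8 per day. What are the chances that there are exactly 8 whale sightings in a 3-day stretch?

Over the interval, μ = 2.8 × 3 = 8.4 (a 3-day stretch = 3 days).
P(N = 8) = e^(−μ) μ^8/8! = e^(−8.4) · 8.4^8/40320 ≈ 0.1382.

0.1382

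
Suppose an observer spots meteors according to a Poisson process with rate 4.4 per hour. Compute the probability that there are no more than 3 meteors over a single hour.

0.3594

With mean μ = 4.4 per hour,
P(N ≤ 3) = Σ_{j=0}^{3} e^(−μ) μ^j/j! ≈ 0.3594.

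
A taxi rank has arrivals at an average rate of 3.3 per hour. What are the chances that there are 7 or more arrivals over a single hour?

0.0510

With mean μ = 3.3 per hour,
P(N ≥ 7) = 1 − P(N ≤ 6) = 1 − Σ_{j=0}^{6} e^(−μ) μ^j/j! ≈ 0.0510.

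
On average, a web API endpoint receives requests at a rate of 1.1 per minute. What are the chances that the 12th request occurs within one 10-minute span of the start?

Over the interval, μ = 1.1 × 10 = 11 (a 10-minute span = 10 minutes).
The 12th arrival falls in the interval iff at least 12 events occur there: P(S_12 ≤ t) = P(N ≥ 12) = 1 − P(N ≤ 11) ≈ 0.4207.

0.4207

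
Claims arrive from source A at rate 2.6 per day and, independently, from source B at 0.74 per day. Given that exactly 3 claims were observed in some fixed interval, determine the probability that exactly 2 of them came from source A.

0.4028

Given the total, each event is independently from source A with probability p = λ_A/(λ_A+λ_B) = 2.6/3.34 ≈ 0.7784.
So K ~ Binomial(3, 2.6/3.34): P(K = 2) = C(3,2) · (2.6/3.34)^2 · (0.74/3.34)^1 ≈ 0.4028.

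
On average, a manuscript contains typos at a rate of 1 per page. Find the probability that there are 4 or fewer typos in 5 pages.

Over the interval, μ = 1 × 5 = 5 (5 pages).
P(N ≤ 4) = Σ_{j=0}^{4} e^(−μ) μ^j/j! ≈ 0.4405.

0.4405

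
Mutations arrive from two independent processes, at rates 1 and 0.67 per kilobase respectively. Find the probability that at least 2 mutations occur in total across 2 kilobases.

Independent Poisson processes superpose: combined rate λ = 1 + 0.67 = 1.67 per kilobase.
Over the interval, μ = 1.67 × 2 = 3.34 (2 kilobases).
P(N ≥ 2) = 1 − P(N ≤ 1) ≈ 0.8462.

0.8462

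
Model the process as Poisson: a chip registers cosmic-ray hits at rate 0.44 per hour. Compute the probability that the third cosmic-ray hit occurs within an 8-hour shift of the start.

Over the interval, μ = 0.44 × 8 = 3.52 (an 8-hour shift = 8 hours).
The third arrival falls in the interval iff at least 3 events occur there: P(S_3 ≤ t) = P(N ≥ 3) = 1 − P(N ≤ 2) ≈ 0.6828.

0.6828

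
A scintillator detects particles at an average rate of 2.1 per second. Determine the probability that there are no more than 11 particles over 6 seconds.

Over the interval, μ = 2.1 × 6 = 12.6 (6 seconds).
P(N ≤ 11) = Σ_{j=0}^{11} e^(−μ) μ^j/j! ≈ 0.3950.

0.3950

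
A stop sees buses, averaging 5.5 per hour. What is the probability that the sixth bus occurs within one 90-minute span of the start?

0.8306

Over the interval, μ = 5.5 × 1.5 = 8.25 (a 90-minute span = 1.5 hours).
The sixth arrival falls in the interval iff at least 6 events occur there: P(S_6 ≤ t) = P(N ≥ 6) = 1 − P(N ≤ 5) ≈ 0.8306.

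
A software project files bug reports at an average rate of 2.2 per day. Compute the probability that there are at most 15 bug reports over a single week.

0.5272

Over the interval, μ = 2.2 × 7 = 15.4 (a week = 7 days).
P(N ≤ 15) = Σ_{j=0}^{15} e^(−μ) μ^j/j! ≈ 0.5272.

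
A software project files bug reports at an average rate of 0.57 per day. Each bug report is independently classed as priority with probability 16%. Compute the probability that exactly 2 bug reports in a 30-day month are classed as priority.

0.2426

Thinning: the bug reports that are classed as priority themselves form a Poisson process with rate 0.16 × 0.57 = 0.0912 per day.
Over the interval, μ = 0.0912 × 30 = 2.736 (a 30-day month = 30 days).
P(N = 2) = e^(−2.736) · 2.736^2/2! ≈ 0.2426.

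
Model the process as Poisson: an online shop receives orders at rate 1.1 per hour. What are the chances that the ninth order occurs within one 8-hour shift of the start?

Over the interval, μ = 1.1 × 8 = 8.8 (an 8-hour shift = 8 hours).
The ninth arrival falls in the interval iff at least 9 events occur there: P(S_9 ≤ t) = P(N ≥ 9) = 1 − P(N ≤ 8) ≈ 0.5177.

0.5177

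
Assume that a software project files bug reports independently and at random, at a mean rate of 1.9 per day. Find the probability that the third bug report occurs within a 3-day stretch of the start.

Over the interval, μ = 1.9 × 3 = 5.7 (a 3-day stretch = 3 days).
The third arrival falls in the interval iff at least 3 events occur there: P(S_3 ≤ t) = P(N ≥ 3) = 1 − P(N ≤ 2) ≈ 0.9232.

0.9232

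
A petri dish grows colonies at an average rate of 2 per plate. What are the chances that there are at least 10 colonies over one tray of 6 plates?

Over the interval, μ = 2 × 6 = 12 (a tray of 6 plates = 6 plates).
P(N ≥ 10) = 1 − P(N ≤ 9) = 1 − Σ_{j=0}^{9} e^(−μ) μ^j/j! ≈ 0.7576.

0.7576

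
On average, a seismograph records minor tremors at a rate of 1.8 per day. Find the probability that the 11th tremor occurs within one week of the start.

Over the interval, μ = 1.8 × 7 = 12.6 (a week = 7 days).
The 11th arrival falls in the interval iff at least 11 events occur there: P(S_11 ≤ t) = P(N ≥ 11) = 1 − P(N ≤ 10) ≈ 0.7124.

0.7124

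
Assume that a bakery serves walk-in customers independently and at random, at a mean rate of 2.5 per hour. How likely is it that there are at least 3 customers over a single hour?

0.4562

With mean μ = 2.5 per hour,
P(N ≥ 3) = 1 − P(N ≤ 2) = 1 − Σ_{j=0}^{2} e^(−μ) μ^j/j! ≈ 0.4562.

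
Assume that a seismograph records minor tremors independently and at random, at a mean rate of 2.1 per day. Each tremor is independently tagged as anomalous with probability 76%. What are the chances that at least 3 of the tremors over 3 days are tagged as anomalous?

0.8563

Thinning: the tremors that are tagged as anomalous themselves form a Poisson process with rate 0.76 × 2.1 = 1.596 per day.
Over the interval, μ = 1.596 × 3 = 4.788 (3 days).
P(N ≥ 3) = 1 − P(N ≤ 2) ≈ 0.8563.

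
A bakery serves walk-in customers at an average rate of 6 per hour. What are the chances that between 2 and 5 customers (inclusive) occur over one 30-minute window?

Over the interval, μ = 6 × 0.5 = 3 (a 30-minute window = 0.5 hours).
P(2 ≤ N ≤ 5) = Σ_{j=2}^{5} e^(−3) · 3^j/j! ≈ 0.7169.

0.7169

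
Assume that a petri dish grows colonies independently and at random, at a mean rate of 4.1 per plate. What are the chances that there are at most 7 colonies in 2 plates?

0.4254

Over the interval, μ = 4.1 × 2 = 8.2 (2 plates).
P(N ≤ 7) = Σ_{j=0}^{7} e^(−μ) μ^j/j! ≈ 0.4254.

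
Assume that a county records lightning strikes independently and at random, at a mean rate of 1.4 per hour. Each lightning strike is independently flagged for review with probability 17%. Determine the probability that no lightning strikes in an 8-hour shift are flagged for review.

Thinning: the lightning strikes that are flagged for review themselves form a Poisson process with rate 0.17 × 1.4 = 0.238 per hour.
Over the interval, μ = 0.238 × 8 = 1.904 (an 8-hour shift = 8 hours).
P(N = 0) = e^(−1.904) · 1.904^0/0! ≈ 0.1490.

0.1490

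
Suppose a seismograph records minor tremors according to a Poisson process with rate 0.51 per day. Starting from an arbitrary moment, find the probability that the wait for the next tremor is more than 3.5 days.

The wait for the next event is exponential with rate λ = 0.51 per day.
P(T > 3.5) = e^(−λt) = e^(−0.51 × 3.5) = e^(−1.785) ≈ 0.1678.

0.1678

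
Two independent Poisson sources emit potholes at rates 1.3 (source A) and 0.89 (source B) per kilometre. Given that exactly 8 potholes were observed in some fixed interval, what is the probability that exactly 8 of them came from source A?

0.0154

Given the total, each event is independently from source A with probability p = λ_A/(λ_A+λ_B) = 1.3/2.19 ≈ 0.5936.
So K ~ Binomial(8, 1.3/2.19): P(K = 8) = C(8,8) · (1.3/2.19)^8 · (0.89/2.19)^0 ≈ 0.0154.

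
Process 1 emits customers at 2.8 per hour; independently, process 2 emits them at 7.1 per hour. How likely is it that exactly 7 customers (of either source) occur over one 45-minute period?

Independent Poisson processes superpose: combined rate λ = 2.8 + 7.1 = 9.9 per hour.
Over the interval, μ = 9.9 × 0.75 = 7.425 (a 45-minute period = 0.75 hours).
P(N = 7) = e^(−7.425) · 7.425^7/7! ≈ 0.1472.

0.1472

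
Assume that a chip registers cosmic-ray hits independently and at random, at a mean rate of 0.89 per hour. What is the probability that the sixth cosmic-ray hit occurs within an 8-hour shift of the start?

Over the interval, μ = 0.89 × 8 = 7.12 (an 8-hour shift = 8 hours).
The sixth arrival falls in the interval iff at least 6 events occur there: P(S_6 ≤ t) = P(N ≥ 6) = 1 − P(N ≤ 5) ≈ 0.7144.

0.7144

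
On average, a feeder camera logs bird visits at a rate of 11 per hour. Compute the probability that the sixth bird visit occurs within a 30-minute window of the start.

0.4711

Over the interval, μ = 11 × 0.5 = 5.5 (a 30-minute window = 0.5 hours).
The sixth arrival falls in the interval iff at least 6 events occur there: P(S_6 ≤ t) = P(N ≥ 6) = 1 − P(N ≤ 5) ≈ 0.4711.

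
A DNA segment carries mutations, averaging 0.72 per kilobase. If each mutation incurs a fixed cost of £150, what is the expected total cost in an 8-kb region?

E[N] = 0.72 × 8 = 5.76 (an 8-kb region = 8 kilobases); E[cost] = 5.76 × £150 = £864.

£864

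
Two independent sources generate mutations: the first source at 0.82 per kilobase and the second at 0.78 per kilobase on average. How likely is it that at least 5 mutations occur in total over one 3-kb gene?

0.5237

Independent Poisson processes superpose: combined rate λ = 0.82 + 0.78 = 1.6 per kilobase.
Over the interval, μ = 1.6 × 3 = 4.8 (a 3-kb gene = 3 kilobases).
P(N ≥ 5) = 1 − P(N ≤ 4) ≈ 0.5237.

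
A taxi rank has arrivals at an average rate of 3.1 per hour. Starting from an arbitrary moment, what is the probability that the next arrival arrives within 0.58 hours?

Inter-arrival times are exponential with rate λ = 3.1 per hour.
P(T ≤ 0.58) = 1 − e^(−λt) = 1 − e^(−3.1 × 0.58) = 1 − e^(−1.798) ≈ 0.8344.

0.8344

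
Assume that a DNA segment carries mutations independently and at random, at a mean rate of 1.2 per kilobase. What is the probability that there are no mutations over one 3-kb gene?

Over the interval, μ = 1.2 × 3 = 3.6 (a 3-kb gene = 3 kilobases).
P(N = 0) = e^(−μ) μ^0/0! = e^(−3.6) · 3.6^0/1 ≈ 0.0273.

0.0273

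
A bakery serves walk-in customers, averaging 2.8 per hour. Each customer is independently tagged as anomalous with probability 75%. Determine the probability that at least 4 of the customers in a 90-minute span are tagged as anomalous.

0.3863

Thinning: the customers that are tagged as anomalous themselves form a Poisson process with rate 0.75 × 2.8 = 2.1 per hour.
Over the interval, μ = 2.1 × 1.5 = 3.15 (a 90-minute span = 1.5 hours).
P(N ≥ 4) = 1 − P(N ≤ 3) ≈ 0.3863.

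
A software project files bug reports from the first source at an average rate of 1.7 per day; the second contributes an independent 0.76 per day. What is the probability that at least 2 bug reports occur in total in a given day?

0.7044

Independent Poisson processes superpose: combined rate λ = 1.7 + 0.76 = 2.46 per day.
So μ = 2.46.
P(N ≥ 2) = 1 − P(N ≤ 1) ≈ 0.7044.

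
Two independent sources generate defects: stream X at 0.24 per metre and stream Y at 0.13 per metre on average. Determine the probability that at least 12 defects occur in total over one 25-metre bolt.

Independent Poisson processes superpose: combined rate λ = 0.24 + 0.13 = 0.37 per metre.
Over the interval, μ = 0.37 × 25 = 9.25 (a 25-metre bolt = 25 metres).
P(N ≥ 12) = 1 − P(N ≤ 11) ≈ 0.2219.

0.2219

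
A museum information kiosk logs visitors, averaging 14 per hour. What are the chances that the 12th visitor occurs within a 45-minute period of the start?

Over the interval, μ = 14 × 0.75 = 10.5 (a 45-minute period = 0.75 hours).
The 12th arrival falls in the interval iff at least 12 events occur there: P(S_12 ≤ t) = P(N ≥ 12) = 1 − P(N ≤ 11) ≈ 0.3613.

0.3613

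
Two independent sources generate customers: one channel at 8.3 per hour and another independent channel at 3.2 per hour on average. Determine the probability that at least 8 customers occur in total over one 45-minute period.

Independent Poisson processes superpose: combined rate λ = 8.3 + 3.2 = 11.5 per hour.
Over the interval, μ = 11.5 × 0.75 = 8.625 (a 45-minute period = 0.75 hours).
P(N ≥ 8) = 1 − P(N ≤ 7) ≈ 0.6304.

0.6304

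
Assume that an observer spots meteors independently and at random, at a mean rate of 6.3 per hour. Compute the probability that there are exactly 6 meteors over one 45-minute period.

Over the interval, μ = 6.3 × 0.75 = 4.725 (a 45-minute period = 0.75 hours).
P(N = 6) = e^(−μ) μ^6/6! = e^(−4.725) · 4.725^6/720 ≈ 0.1371.

0.1371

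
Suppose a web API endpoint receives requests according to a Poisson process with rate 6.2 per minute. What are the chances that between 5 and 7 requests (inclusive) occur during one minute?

With mean μ = 6.2 per minute,
P(5 ≤ N ≤ 7) = Σ_{j=5}^{7} e^(−6.2) · 6.2^j/j! ≈ 0.4568.

0.4568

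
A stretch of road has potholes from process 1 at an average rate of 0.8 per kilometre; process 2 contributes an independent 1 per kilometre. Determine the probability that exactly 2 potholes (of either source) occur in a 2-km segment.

0.1771

Independent Poisson processes superpose: combined rate λ = 0.8 + 1 = 1.8 per kilometre.
Over the interval, μ = 1.8 × 2 = 3.6 (a 2-km segment = 2 kilometres).
P(N = 2) = e^(−3.6) · 3.6^2/2! ≈ 0.1771.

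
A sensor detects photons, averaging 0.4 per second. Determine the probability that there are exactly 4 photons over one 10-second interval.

Over the interval, μ = 0.4 × 10 = 4 (a 10-second interval = 10 seconds).
P(N = 4) = e^(−μ) μ^4/4! = e^(−4) · 4^4/24 ≈ 0.1954.

0.1954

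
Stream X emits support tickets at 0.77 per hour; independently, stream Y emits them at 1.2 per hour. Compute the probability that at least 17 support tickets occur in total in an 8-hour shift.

Independent Poisson processes superpose: combined rate λ = 0.77 + 1.2 = 1.97 per hour.
Over the interval, μ = 1.97 × 8 = 15.76 (an 8-hour shift = 8 hours).
P(N ≥ 17) = 1 − P(N ≤ 16) ≈ 0.4102.

0.4102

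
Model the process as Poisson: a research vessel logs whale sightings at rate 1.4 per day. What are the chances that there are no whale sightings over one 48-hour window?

Over the interval, μ = 1.4 × 2 = 2.8 (a 48-hour window = 2 days).
P(N = 0) = e^(−μ) μ^0/0! = e^(−2.8) · 2.8^0/1 ≈ 0.0608.

0.0608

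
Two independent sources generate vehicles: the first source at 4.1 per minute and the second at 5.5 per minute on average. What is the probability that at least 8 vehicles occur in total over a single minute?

Independent Poisson processes superpose: combined rate λ = 4.1 + 5.5 = 9.6 per minute.
So μ = 9.6.
P(N ≥ 8) = 1 − P(N ≤ 7) ≈ 0.7416.

0.7416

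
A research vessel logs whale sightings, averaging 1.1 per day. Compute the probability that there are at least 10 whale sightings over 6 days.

0.1314

Over the interval, μ = 1.1 × 6 = 6.6 (6 days).
P(N ≥ 10) = 1 − P(N ≤ 9) = 1 − Σ_{j=0}^{9} e^(−μ) μ^j/j! ≈ 0.1314.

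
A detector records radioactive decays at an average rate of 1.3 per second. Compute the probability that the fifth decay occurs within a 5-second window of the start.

Over the interval, μ = 1.3 × 5 = 6.5 (a 5-second window = 5 seconds).
The fifth arrival falls in the interval iff at least 5 events occur there: P(S_5 ≤ t) = P(N ≥ 5) = 1 − P(N ≤ 4) ≈ 0.7763.

0.7763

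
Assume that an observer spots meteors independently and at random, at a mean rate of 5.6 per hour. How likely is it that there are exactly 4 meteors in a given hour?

With mean μ = 5.6 per hour,
P(N = 4) = e^(−μ) μ^4/4! = e^(−5.6) · 5.6^4/24 ≈ 0.1515.

0.1515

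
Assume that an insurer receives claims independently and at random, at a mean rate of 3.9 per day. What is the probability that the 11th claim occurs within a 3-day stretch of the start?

0.6206

Over the interval, μ = 3.9 × 3 = 11.7 (a 3-day stretch = 3 days).
The 11th arrival falls in the interval iff at least 11 events occur there: P(S_11 ≤ t) = P(N ≥ 11) = 1 − P(N ≤ 10) ≈ 0.6206.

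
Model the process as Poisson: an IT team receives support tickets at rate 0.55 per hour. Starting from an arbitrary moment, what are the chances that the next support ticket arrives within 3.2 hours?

Inter-arrival times are exponential with rate λ = 0.55 per hour.
P(T ≤ 3.2) = 1 − e^(−λt) = 1 − e^(−0.55 × 3.2) = 1 − e^(−1.76) ≈ 0.8280.

0.8280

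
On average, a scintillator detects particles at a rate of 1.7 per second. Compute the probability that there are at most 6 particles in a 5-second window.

0.2562

Over the interval, μ = 1.7 × 5 = 8.5 (a 5-second window = 5 seconds).
P(N ≤ 6) = Σ_{j=0}^{6} e^(−μ) μ^j/j! ≈ 0.2562.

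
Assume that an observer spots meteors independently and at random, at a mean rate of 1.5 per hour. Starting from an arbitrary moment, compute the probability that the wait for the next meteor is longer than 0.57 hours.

0.4253

The wait for the next event is exponential with rate λ = 1.5 per hour.
P(T > 0.57) = e^(−λt) = e^(−1.5 × 0.57) = e^(−0.855) ≈ 0.4253.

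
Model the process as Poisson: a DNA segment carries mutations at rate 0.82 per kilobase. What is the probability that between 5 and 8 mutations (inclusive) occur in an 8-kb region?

0.5674

Over the interval, μ = 0.82 × 8 = 6.56 (an 8-kb region = 8 kilobases).
P(5 ≤ N ≤ 8) = Σ_{j=5}^{8} e^(−6.56) · 6.56^j/j! ≈ 0.5674.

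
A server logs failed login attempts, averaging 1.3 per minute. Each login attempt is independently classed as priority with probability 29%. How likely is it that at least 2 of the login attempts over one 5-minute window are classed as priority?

Thinning: the login attempts that are classed as priority themselves form a Poisson process with rate 0.29 × 1.3 = 0.377 per minute.
Over the interval, μ = 0.377 × 5 = 1.885 (a 5-minute window = 5 minutes).
P(N ≥ 2) = 1 − P(N ≤ 1) ≈ 0.5620.

0.5620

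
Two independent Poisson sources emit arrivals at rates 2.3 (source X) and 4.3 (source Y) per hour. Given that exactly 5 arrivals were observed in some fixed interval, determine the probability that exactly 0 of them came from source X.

Given the total, each event is independently from source X with probability p = λ_X/(λ_X+λ_Y) = 2.3/6.6 ≈ 0.3485.
So K ~ Binomial(5, 2.3/6.6): P(K = 0) = C(5,0) · (2.3/6.6)^0 · (4.3/6.6)^5 ≈ 0.1174.

0.1174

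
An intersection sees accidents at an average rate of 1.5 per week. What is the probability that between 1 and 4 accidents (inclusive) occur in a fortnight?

0.7655

Over the interval, μ = 1.5 × 2 = 3 (a fortnight = 2 weeks).
P(1 ≤ N ≤ 4) = Σ_{j=1}^{4} e^(−3) · 3^j/j! ≈ 0.7655.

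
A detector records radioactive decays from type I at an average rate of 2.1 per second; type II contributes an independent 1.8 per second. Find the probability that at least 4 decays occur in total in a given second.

0.5468

Independent Poisson processes superpose: combined rate λ = 2.1 + 1.8 = 3.9 per second.
So μ = 3.9.
P(N ≥ 4) = 1 − P(N ≤ 3) ≈ 0.5468.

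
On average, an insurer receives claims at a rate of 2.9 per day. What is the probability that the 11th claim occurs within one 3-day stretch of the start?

0.2591

Over the interval, μ = 2.9 × 3 = 8.7 (a 3-day stretch = 3 days).
The 11th arrival falls in the interval iff at least 11 events occur there: P(S_11 ≤ t) = P(N ≥ 11) = 1 − P(N ≤ 10) ≈ 0.2591.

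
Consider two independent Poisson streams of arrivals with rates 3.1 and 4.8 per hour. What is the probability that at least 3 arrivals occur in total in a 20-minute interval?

0.4899

Independent Poisson processes superpose: combined rate λ = 3.1 + 4.8 = 7.9 per hour.
Over the interval, μ = 7.9 × 1/3 ≈ 2.63333 (a 20-minute interval = 1/3 hours).
P(N ≥ 3) = 1 − P(N ≤ 2) ≈ 0.4899.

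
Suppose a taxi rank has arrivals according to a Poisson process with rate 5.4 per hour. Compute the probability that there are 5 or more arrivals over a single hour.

With mean μ = 5.4 per hour,
P(N ≥ 5) = 1 − P(N ≤ 4) = 1 − Σ_{j=0}^{4} e^(−μ) μ^j/j! ≈ 0.6267.

0.6267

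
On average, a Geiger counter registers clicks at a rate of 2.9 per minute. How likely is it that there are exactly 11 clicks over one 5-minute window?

0.0753

Over the interval, μ = 2.9 × 5 = 14.5 (a 5-minute window = 5 minutes).
P(N = 11) = e^(−μ) μ^11/11! = e^(−14.5) · 14.5^11/39916800 ≈ 0.0753.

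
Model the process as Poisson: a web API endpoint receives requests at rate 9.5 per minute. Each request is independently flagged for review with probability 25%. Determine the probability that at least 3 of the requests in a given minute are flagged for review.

Thinning: the requests that are flagged for review themselves form a Poisson process with rate 0.25 × 9.5 = 2.375 per minute.
So μ = 2.375.
P(N ≥ 3) = 1 − P(N ≤ 2) ≈ 0.4237.

0.4237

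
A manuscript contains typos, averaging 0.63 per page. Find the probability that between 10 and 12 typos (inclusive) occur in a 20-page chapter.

0.3138

Over the interval, μ = 0.63 × 20 = 12.6 (a 20-page chapter = 20 pages).
P(10 ≤ N ≤ 12) = Σ_{j=10}^{12} e^(−12.6) · 12.6^j/j! ≈ 0.3138.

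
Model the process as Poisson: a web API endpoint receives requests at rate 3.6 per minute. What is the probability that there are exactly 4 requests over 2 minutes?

Over the interval, μ = 3.6 × 2 = 7.2 (2 minutes).
P(N = 4) = e^(−μ) μ^4/4! = e^(−7.2) · 7.2^4/24 ≈ 0.0836.

0.0836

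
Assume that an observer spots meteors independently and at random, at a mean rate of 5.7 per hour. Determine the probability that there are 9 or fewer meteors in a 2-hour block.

0.2987

Over the interval, μ = 5.7 × 2 = 11.4 (a 2-hour block = 2 hours).
P(N ≤ 9) = Σ_{j=0}^{9} e^(−μ) μ^j/j! ≈ 0.2987.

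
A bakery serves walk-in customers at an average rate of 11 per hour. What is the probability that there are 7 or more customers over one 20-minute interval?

Over the interval, μ = 11 × 1/3 ≈ 3.66667 (a 20-minute interval = 1/3 hours).
P(N ≥ 7) = 1 − P(N ≤ 6) = 1 − Σ_{j=0}^{6} e^(−μ) μ^j/j! ≈ 0.0789.

0.0789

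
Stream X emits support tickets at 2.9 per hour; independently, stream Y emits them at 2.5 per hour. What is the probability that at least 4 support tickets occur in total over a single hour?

Independent Poisson processes superpose: combined rate λ = 2.9 + 2.5 = 5.4 per hour.
So μ = 5.4.
P(N ≥ 4) = 1 − P(N ≤ 3) ≈ 0.7867.

0.7867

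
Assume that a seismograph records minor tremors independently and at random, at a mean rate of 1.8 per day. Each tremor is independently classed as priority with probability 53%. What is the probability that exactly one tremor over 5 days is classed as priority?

0.0405

Thinning: the tremors that are classed as priority themselves form a Poisson process with rate 0.53 × 1.8 = 0.954 per day.
Over the interval, μ = 0.954 × 5 = 4.77 (5 days).
P(N = 1) = e^(−4.77) · 4.77^1/1! ≈ 0.0405.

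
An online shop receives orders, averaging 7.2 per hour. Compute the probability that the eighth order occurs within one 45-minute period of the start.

Over the interval, μ = 7.2 × 0.75 = 5.4 (a 45-minute period = 0.75 hours).
The eighth arrival falls in the interval iff at least 8 events occur there: P(S_8 ≤ t) = P(N ≥ 8) = 1 − P(N ≤ 7) ≈ 0.1783.

0.1783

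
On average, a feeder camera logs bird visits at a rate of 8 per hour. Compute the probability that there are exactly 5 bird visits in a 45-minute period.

Over the interval, μ = 8 × 0.75 = 6 (a 45-minute period = 0.75 hours).
P(N = 5) = e^(−μ) μ^5/5! = e^(−6) · 6^5/120 ≈ 0.1606.

0.1606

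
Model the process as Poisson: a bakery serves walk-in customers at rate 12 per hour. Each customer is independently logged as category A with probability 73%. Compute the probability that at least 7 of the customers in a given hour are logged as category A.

0.7705

Thinning: the customers that are logged as category A themselves form a Poisson process with rate 0.73 × 12 = 8.76 per hour.
So μ = 8.76.
P(N ≥ 7) = 1 − P(N ≤ 6) ≈ 0.7705.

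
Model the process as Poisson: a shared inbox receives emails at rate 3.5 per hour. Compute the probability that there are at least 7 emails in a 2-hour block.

Over the interval, μ = 3.5 × 2 = 7 (a 2-hour block = 2 hours).
P(N ≥ 7) = 1 − P(N ≤ 6) = 1 − Σ_{j=0}^{6} e^(−μ) μ^j/j! ≈ 0.5503.

0.5503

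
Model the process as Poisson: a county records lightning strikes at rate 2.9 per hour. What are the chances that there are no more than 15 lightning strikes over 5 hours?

0.6192

Over the interval, μ = 2.9 × 5 = 14.5 (5 hours).
P(N ≤ 15) = Σ_{j=0}^{15} e^(−μ) μ^j/j! ≈ 0.6192.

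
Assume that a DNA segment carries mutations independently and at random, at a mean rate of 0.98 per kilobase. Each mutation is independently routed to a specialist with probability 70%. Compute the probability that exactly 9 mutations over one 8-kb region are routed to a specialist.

0.0515

Thinning: the mutations that are routed to a specialist themselves form a Poisson process with rate 0.7 × 0.98 = 0.686 per kilobase.
Over the interval, μ = 0.686 × 8 = 5.488 (an 8-kb region = 8 kilobases).
P(N = 9) = e^(−5.488) · 5.488^9/9! ≈ 0.0515.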